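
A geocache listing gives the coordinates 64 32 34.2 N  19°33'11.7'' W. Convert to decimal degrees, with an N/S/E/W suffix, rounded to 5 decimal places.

64.54283° N, 19.55325° W

φ: 64° + 32/60 + 34.2/3600 = 64 + 0.533333 + 0.009500 = 64.542833
Lon: 33′ + 11.7″ = 33.19500′; 19 + 33.19500/60 = 19.553250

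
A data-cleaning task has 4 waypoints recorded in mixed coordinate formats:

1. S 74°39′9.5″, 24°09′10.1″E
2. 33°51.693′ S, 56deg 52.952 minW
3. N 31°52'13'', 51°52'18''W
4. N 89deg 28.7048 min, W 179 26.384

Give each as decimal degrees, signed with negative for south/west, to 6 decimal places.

1. -74.652639, 24.152806
2. -33.861550, -56.882533
3. 31.870278, -51.871667
4. 89.478413, -179.439733

Point 1:
  Latitude: 39′ + 9.5″ = 39.15833′; 74 + 39.15833/60 = 74.6526389
  hemisphere S, so the sign is −
  Lon: 24 + 9/60 + 10.1/3600 = 24.1528056
  E → positive
Point 2:
  Latitude: 51.693′ = 0.861550°; total 33.8615500
  S → negative
  Longitude: 52.952′ = 0.882533°; total 56.8825333
  W ⇒ negate
Point 3:
  φ: 31 + 52/60 + 13/3600 = 31.8702778
  N ⇒ keep positive
  λ: 51° + 52/60 + 18/3600 = 51 + 0.866667 + 0.005000 = 51.8716667
  W → negative
Point 4:
  Lat: 89 + 28.7048/60 = 89.4784133
  N ⇒ keep positive
  Longitude: 26.384′ = 0.439733°; total 179.4397333
  hemisphere W, so the sign is −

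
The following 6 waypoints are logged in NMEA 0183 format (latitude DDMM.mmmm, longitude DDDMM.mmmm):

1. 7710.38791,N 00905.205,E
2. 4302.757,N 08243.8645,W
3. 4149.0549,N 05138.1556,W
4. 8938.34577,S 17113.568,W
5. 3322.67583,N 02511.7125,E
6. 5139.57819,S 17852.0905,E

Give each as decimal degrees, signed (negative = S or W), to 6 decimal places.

Point 1:
  φ: degrees = first 2 digits = 77, minutes = 10.38791; 77 + 10.38791/60 = 77.1731318
  N → positive
  Longitude: degrees = first 3 digits = 9, minutes = 5.205; 9 + 5.205/60 = 9.0867500
  E ⇒ keep positive
Point 2:
  Latitude: split at 2 digits → 43° and 2.757′; 43 + 2.757/60 = 43.0459500
  N → positive
  λ: degrees = first 3 digits = 82, minutes = 43.8645; 82 + 43.8645/60 = 82.7310750
  W → negative
Point 3:
  Latitude: split at 2 digits → 41° and 49.0549′; 41 + 49.0549/60 = 41.8175817
  N → positive
  Longitude: split at 3 digits → 051° and 38.1556′; 51 + 38.1556/60 = 51.6359267
  W ⇒ negate
Point 4:
  Lat: degrees = first 2 digits = 89, minutes = 38.34577; 89 + 38.34577/60 = 89.6390962
  S → negative
  λ: degrees = first 3 digits = 171, minutes = 13.568; 171 + 13.568/60 = 171.2261333
  W ⇒ negate
Point 5:
  Latitude: degrees = first 2 digits = 33, minutes = 22.67583; 33 + 22.67583/60 = 33.3779305
  N → positive
  Lon: degrees = first 3 digits = 25, minutes = 11.7125; 25 + 11.7125/60 = 25.1952083
  E → positive
Point 6:
  φ: degrees = first 2 digits = 51, minutes = 39.57819; 51 + 39.57819/60 = 51.6596365
  hemisphere S, so the sign is −
  Longitude: split at 3 digits → 178° and 52.0905′; 178 + 52.0905/60 = 178.8681750
  E → positive

1. 77.173132, 9.086750
2. 43.045950, -82.731075
3. 41.817582, -51.635927
4. -89.639096, -171.226133
5. 33.377931, 25.195208
6. -51.659637, 178.868175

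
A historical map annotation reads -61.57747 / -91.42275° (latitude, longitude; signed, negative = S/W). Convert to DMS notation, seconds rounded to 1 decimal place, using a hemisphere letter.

Latitude is negative → S; |value| = 61.577470
φ: whole degrees 61; 34.64820′ → 34′ and 38.892″
Longitude is negative → W; |value| = 91.422750
Longitude: 0.422750 × 60 = 25.36500′ → 25′, remainder × 60 = 21.900″

61°34′38.9″ S, 91°25′21.9″ W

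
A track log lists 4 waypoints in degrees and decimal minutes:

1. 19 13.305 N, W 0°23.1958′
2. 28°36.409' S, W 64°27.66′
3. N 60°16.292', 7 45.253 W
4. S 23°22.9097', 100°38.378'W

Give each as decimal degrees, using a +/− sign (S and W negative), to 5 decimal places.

1. 19.22175, -0.38660
2. -28.60682, -64.46100
3. 60.27153, -7.75422
4. -23.38183, -100.63963

Point 1:
  Latitude: 13.305′ = 0.221750°; total 19.221750
  N ⇒ keep positive
  Lon: 0 + 23.1958/60 = 0.386597
  W ⇒ negate
Point 2:
  Lat: 36.409′ = 0.606817°; total 28.606817
  S ⇒ negate
  Longitude: 27.66′ = 0.461000°; total 64.461000
  hemisphere W, so the sign is −
Point 3:
  Latitude: 16.292′ = 0.271533°; total 60.271533
  N ⇒ keep positive
  Longitude: 45.253′ = 0.754217°; total 7.754217
  W ⇒ negate
Point 4:
  Lat: 22.9097′ = 0.381828°; total 23.381828
  S → negative
  λ: 38.378′ = 0.639633°; total 100.639633
  W ⇒ negate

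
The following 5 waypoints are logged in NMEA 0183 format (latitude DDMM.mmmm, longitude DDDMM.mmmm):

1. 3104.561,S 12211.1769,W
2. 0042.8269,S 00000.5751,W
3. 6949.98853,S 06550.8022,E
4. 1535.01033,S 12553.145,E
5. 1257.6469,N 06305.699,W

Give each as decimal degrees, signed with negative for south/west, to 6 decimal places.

1. -31.076017, -122.186282
2. -0.713782, -0.009585
3. -69.833142, 65.846703
4. -15.583506, 125.885750
5. 12.960782, -63.094983

Point 1:
  Lat: split at 2 digits → 31° and 4.561′; 31 + 4.561/60 = 31.0760167
  hemisphere S, so the sign is −
  Longitude: degrees = first 3 digits = 122, minutes = 11.1769; 122 + 11.1769/60 = 122.1862817
  hemisphere W, so the sign is −
Point 2:
  Lat: degrees = first 2 digits = 0, minutes = 42.8269; 0 + 42.8269/60 = 0.7137817
  hemisphere S, so the sign is −
  Lon: split at 3 digits → 000° and 0.5751′; 0 + 0.5751/60 = 0.0095850
  W → negative
Point 3:
  Latitude: degrees = first 2 digits = 69, minutes = 49.98853; 69 + 49.98853/60 = 69.8331422
  S ⇒ negate
  Longitude: degrees = first 3 digits = 65, minutes = 50.8022; 65 + 50.8022/60 = 65.8467033
  E ⇒ keep positive
Point 4:
  Lat: split at 2 digits → 15° and 35.01033′; 15 + 35.01033/60 = 15.5835055
  hemisphere S, so the sign is −
  Longitude: degrees = first 3 digits = 125, minutes = 53.145; 125 + 53.145/60 = 125.8857500
  E ⇒ keep positive
Point 5:
  Latitude: split at 2 digits → 12° and 57.6469′; 12 + 57.6469/60 = 12.9607817
  N ⇒ keep positive
  λ: split at 3 digits → 063° and 5.699′; 63 + 5.699/60 = 63.0949833
  W → negative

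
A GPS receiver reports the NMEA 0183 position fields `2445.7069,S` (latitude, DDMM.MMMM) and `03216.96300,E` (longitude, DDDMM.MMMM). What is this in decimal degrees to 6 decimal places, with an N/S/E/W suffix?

24.761782° S, 32.282717° E

φ: split at 2 digits → 24° and 45.7069′; 24 + 45.7069/60 = 24.7617817
λ: split at 3 digits → 032° and 16.963′; 32 + 16.963/60 = 32.2827167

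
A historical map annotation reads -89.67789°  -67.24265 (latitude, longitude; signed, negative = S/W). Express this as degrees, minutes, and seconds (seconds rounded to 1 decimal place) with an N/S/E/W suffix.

89°40′40.4″ S, 67°14′33.5″ W

Latitude is negative → S; |value| = 89.677890
Lat: whole degrees 89; 40.67340′ → 40′ and 40.404″
Longitude is negative → W; |value| = 67.242650
λ: 0.242650 × 60 = 14.55900′ → 14′, remainder × 60 = 33.540″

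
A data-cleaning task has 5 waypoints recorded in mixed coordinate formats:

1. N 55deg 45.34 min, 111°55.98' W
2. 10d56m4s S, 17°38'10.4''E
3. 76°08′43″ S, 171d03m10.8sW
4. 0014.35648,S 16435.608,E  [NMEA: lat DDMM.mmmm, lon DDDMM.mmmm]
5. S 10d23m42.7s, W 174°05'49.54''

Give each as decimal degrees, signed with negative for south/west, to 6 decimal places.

Point 1:
  φ: 45.34′ = 0.755667°; total 55.7556667
  N ⇒ keep positive
  λ: 55.98′ = 0.933000°; total 111.9330000
  W ⇒ negate
Point 2:
  Lat: 56′ + 4″ = 56.06667′; 10 + 56.06667/60 = 10.9344444
  S ⇒ negate
  Lon: 17° + 38/60 + 10.4/3600 = 17 + 0.633333 + 0.002889 = 17.6362222
  E ⇒ keep positive
Point 3:
  Latitude: 76° + 8/60 + 43/3600 = 76 + 0.133333 + 0.011944 = 76.1452778
  S ⇒ negate
  λ: 3′ + 10.8″ = 3.18000′; 171 + 3.18000/60 = 171.0530000
  hemisphere W, so the sign is −
Point 4:
  Latitude: degrees = first 2 digits = 0, minutes = 14.35648; 0 + 14.35648/60 = 0.2392747
  S → negative
  Longitude: degrees = first 3 digits = 164, minutes = 35.608; 164 + 35.608/60 = 164.5934667
  E ⇒ keep positive
Point 5:
  Latitude: 10° + 23/60 + 42.7/3600 = 10 + 0.383333 + 0.011861 = 10.3951944
  hemisphere S, so the sign is −
  Lon: 174 + 5/60 + 49.54/3600 = 174.0970944
  hemisphere W, so the sign is −

1. 55.755667, -111.933000
2. -10.934444, 17.636222
3. -76.145278, -171.053000
4. -0.239275, 164.593467
5. -10.395194, -174.097094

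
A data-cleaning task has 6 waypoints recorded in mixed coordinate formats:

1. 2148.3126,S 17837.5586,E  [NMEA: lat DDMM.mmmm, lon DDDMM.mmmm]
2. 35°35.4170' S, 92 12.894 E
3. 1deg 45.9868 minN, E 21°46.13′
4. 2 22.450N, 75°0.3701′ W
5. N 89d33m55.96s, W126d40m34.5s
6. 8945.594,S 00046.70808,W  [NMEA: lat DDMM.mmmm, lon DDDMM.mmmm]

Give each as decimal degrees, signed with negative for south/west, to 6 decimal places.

1. -21.805210, 178.625977
2. -35.590283, 92.214900
3. 1.766447, 21.768833
4. 2.374167, -75.006168
5. 89.565544, -126.676250
6. -89.759900, -0.778468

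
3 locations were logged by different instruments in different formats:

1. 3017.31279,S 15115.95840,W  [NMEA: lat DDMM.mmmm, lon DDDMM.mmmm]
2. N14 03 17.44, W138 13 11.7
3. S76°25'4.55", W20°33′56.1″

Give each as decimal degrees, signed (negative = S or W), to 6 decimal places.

1. -30.288547, -151.265973
2. 14.054844, -138.219917
3. -76.417931, -20.565583

Point 1:
  Lat: degrees = first 2 digits = 30, minutes = 17.31279; 30 + 17.31279/60 = 30.2885465
  hemisphere S, so the sign is −
  Longitude: split at 3 digits → 151° and 15.9584′; 151 + 15.9584/60 = 151.2659733
  hemisphere W, so the sign is −
Point 2:
  Lat: 14 + 3/60 + 17.44/3600 = 14.0548444
  N ⇒ keep positive
  Longitude: 138 + 13/60 + 11.7/3600 = 138.2199167
  W ⇒ negate
Point 3:
  Lat: 76° + 25/60 + 4.55/3600 = 76 + 0.416667 + 0.001264 = 76.4179306
  hemisphere S, so the sign is −
  Longitude: 20° + 33/60 + 56.1/3600 = 20 + 0.550000 + 0.015583 = 20.5655833
  hemisphere W, so the sign is −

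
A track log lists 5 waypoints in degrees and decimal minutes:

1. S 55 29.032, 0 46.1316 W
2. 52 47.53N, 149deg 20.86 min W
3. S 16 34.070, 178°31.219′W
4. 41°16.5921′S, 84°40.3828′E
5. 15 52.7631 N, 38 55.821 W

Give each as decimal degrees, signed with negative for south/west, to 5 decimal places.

Point 1:
  Latitude: 55 + 29.032/60 = 55.483867
  S → negative
  Lon: 46.1316′ = 0.768860°; total 0.768860
  hemisphere W, so the sign is −
Point 2:
  φ: 52 + 47.53/60 = 52.792167
  N → positive
  λ: 20.86′ = 0.347667°; total 149.347667
  W → negative
Point 3:
  φ: 34.07′ = 0.567833°; total 16.567833
  S ⇒ negate
  Longitude: 178 + 31.219/60 = 178.520317
  W → negative
Point 4:
  Lat: 16.5921′ = 0.276535°; total 41.276535
  hemisphere S, so the sign is −
  Longitude: 40.3828′ = 0.673047°; total 84.673047
  E ⇒ keep positive
Point 5:
  Latitude: 15 + 52.7631/60 = 15.879385
  N ⇒ keep positive
  Lon: 55.821′ = 0.930350°; total 38.930350
  W ⇒ negate

1. -55.48387, -0.76886
2. 52.79217, -149.34767
3. -16.56783, -178.52032
4. -41.27654, 84.67305
5. 15.87939, -38.93035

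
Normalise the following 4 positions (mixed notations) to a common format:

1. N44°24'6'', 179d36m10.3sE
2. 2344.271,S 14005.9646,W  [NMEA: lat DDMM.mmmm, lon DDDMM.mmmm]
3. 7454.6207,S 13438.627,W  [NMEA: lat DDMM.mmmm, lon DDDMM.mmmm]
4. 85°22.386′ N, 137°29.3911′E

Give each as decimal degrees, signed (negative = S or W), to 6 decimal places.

Point 1:
  Lat: 44° + 24/60 + 6/3600 = 44 + 0.400000 + 0.001667 = 44.4016667
  N ⇒ keep positive
  λ: 179 + 36/60 + 10.3/3600 = 179.6028611
  E ⇒ keep positive
Point 2:
  Lat: degrees = first 2 digits = 23, minutes = 44.271; 23 + 44.271/60 = 23.7378500
  hemisphere S, so the sign is −
  Longitude: split at 3 digits → 140° and 5.9646′; 140 + 5.9646/60 = 140.0994100
  W ⇒ negate
Point 3:
  Latitude: split at 2 digits → 74° and 54.6207′; 74 + 54.6207/60 = 74.9103450
  S → negative
  Longitude: degrees = first 3 digits = 134, minutes = 38.627; 134 + 38.627/60 = 134.6437833
  hemisphere W, so the sign is −
Point 4:
  Lat: 85 + 22.386/60 = 85.3731000
  N → positive
  λ: 137 + 29.3911/60 = 137.4898517
  E ⇒ keep positive

1. 44.401667, 179.602861
2. -23.737850, -140.099410
3. -74.910345, -134.643783
4. 85.373100, 137.489852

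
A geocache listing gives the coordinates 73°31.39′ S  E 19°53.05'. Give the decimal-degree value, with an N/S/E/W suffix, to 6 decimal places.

73.523167° S, 19.884167° E

Latitude: 31.39′ = 0.523167°; total 73.5231667
Lon: 19 + 53.05/60 = 19.8841667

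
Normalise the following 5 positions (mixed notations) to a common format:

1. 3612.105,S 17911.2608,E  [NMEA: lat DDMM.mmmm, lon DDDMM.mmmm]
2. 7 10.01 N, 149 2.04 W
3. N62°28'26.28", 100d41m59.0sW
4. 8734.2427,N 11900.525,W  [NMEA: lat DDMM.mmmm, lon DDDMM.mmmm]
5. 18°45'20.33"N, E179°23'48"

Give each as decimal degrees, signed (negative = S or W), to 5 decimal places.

Point 1:
  φ: split at 2 digits → 36° and 12.105′; 36 + 12.105/60 = 36.201750
  S ⇒ negate
  Longitude: degrees = first 3 digits = 179, minutes = 11.2608; 179 + 11.2608/60 = 179.187680
  E → positive
Point 2:
  Lat: 10.01′ = 0.166833°; total 7.166833
  N → positive
  Longitude: 149 + 2.04/60 = 149.034000
  W → negative
Point 3:
  Lat: 62° + 28/60 + 26.28/3600 = 62 + 0.466667 + 0.007300 = 62.473967
  N ⇒ keep positive
  λ: 100° + 41/60 + 59/3600 = 100 + 0.683333 + 0.016389 = 100.699722
  W ⇒ negate
Point 4:
  Lat: split at 2 digits → 87° and 34.2427′; 87 + 34.2427/60 = 87.570712
  N → positive
  Lon: degrees = first 3 digits = 119, minutes = 0.525; 119 + 0.525/60 = 119.008750
  W ⇒ negate
Point 5:
  Lat: 18° + 45/60 + 20.33/3600 = 18 + 0.750000 + 0.005647 = 18.755647
  N ⇒ keep positive
  Longitude: 23′ + 48″ = 23.80000′; 179 + 23.80000/60 = 179.396667
  E ⇒ keep positive

1. -36.20175, 179.18768
2. 7.16683, -149.03400
3. 62.47397, -100.69972
4. 87.57071, -119.00875
5. 18.75565, 179.39667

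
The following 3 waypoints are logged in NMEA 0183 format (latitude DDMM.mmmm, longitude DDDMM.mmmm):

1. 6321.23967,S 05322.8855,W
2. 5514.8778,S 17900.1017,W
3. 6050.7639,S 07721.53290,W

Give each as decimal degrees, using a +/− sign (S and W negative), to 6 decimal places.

1. -63.353995, -53.381425
2. -55.247963, -179.001695
3. -60.846065, -77.358882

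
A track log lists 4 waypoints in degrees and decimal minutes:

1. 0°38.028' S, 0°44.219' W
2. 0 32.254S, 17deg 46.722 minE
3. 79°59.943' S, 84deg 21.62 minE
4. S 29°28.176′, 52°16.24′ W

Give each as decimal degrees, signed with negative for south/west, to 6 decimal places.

1. -0.633800, -0.736983
2. -0.537567, 17.778700
3. -79.999050, 84.360333
4. -29.469600, -52.270667

Point 1:
  Latitude: 0 + 38.028/60 = 0.6338000
  S ⇒ negate
  λ: 44.219′ = 0.736983°; total 0.7369833
  W → negative
Point 2:
  Latitude: 0 + 32.254/60 = 0.5375667
  S ⇒ negate
  Longitude: 17 + 46.722/60 = 17.7787000
  E → positive
Point 3:
  φ: 59.943′ = 0.999050°; total 79.9990500
  S → negative
  λ: 84 + 21.62/60 = 84.3603333
  E → positive
Point 4:
  φ: 29 + 28.176/60 = 29.4696000
  hemisphere S, so the sign is −
  Longitude: 16.24′ = 0.270667°; total 52.2706667
  hemisphere W, so the sign is −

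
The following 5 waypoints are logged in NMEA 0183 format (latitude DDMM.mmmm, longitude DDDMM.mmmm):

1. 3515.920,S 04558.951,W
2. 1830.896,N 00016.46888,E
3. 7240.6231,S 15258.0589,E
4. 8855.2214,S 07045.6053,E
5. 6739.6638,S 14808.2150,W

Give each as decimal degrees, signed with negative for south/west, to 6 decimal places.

1. -35.265333, -45.982517
2. 18.514933, 0.274481
3. -72.677052, 152.967648
4. -88.920357, 70.760088
5. -67.661063, -148.136917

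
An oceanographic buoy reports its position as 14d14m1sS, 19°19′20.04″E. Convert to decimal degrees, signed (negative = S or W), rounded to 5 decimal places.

φ: 14′ + 1″ = 14.01667′; 14 + 14.01667/60 = 14.233611
S → negative
λ: 19° + 19/60 + 20.04/3600 = 19 + 0.316667 + 0.005567 = 19.322233
E ⇒ keep positive

-14.23361, 19.32223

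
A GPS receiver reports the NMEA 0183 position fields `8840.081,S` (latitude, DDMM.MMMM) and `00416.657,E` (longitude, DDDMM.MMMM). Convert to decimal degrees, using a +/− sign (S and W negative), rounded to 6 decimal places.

φ: degrees = first 2 digits = 88, minutes = 40.081; 88 + 40.081/60 = 88.6680167
hemisphere S, so the sign is −
Longitude: degrees = first 3 digits = 4, minutes = 16.657; 4 + 16.657/60 = 4.2776167
E ⇒ keep positive

-88.668017, 4.277617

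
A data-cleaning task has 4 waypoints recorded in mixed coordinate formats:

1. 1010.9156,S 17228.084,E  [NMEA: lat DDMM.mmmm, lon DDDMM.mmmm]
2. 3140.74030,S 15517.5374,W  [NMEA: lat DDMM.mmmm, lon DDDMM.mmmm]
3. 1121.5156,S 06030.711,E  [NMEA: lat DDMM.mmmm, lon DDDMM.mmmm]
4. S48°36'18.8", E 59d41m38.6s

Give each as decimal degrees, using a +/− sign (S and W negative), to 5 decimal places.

1. -10.18193, 172.46807
2. -31.67901, -155.29229
3. -11.35859, 60.51185
4. -48.60522, 59.69406

Point 1:
  φ: split at 2 digits → 10° and 10.9156′; 10 + 10.9156/60 = 10.181927
  S → negative
  λ: degrees = first 3 digits = 172, minutes = 28.084; 172 + 28.084/60 = 172.468067
  E → positive
Point 2:
  φ: degrees = first 2 digits = 31, minutes = 40.7403; 31 + 40.7403/60 = 31.679005
  S → negative
  λ: degrees = first 3 digits = 155, minutes = 17.5374; 155 + 17.5374/60 = 155.292290
  W ⇒ negate
Point 3:
  Lat: split at 2 digits → 11° and 21.5156′; 11 + 21.5156/60 = 11.358593
  S → negative
  λ: split at 3 digits → 060° and 30.711′; 60 + 30.711/60 = 60.511850
  E → positive
Point 4:
  φ: 36′ + 18.8″ = 36.31333′; 48 + 36.31333/60 = 48.605222
  S → negative
  Longitude: 41′ + 38.6″ = 41.64333′; 59 + 41.64333/60 = 59.694056
  E ⇒ keep positive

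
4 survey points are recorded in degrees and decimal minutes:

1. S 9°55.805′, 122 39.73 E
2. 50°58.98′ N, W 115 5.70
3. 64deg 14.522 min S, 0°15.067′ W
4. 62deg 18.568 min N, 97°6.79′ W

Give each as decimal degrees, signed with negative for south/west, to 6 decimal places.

Point 1:
  Latitude: 55.805′ = 0.930083°; total 9.9300833
  hemisphere S, so the sign is −
  Longitude: 122 + 39.73/60 = 122.6621667
  E → positive
Point 2:
  φ: 58.98′ = 0.983000°; total 50.9830000
  N → positive
  Longitude: 115 + 5.7/60 = 115.0950000
  hemisphere W, so the sign is −
Point 3:
  φ: 14.522′ = 0.242033°; total 64.2420333
  S → negative
  Lon: 0 + 15.067/60 = 0.2511167
  hemisphere W, so the sign is −
Point 4:
  Lat: 18.568′ = 0.309467°; total 62.3094667
  N ⇒ keep positive
  λ: 97 + 6.79/60 = 97.1131667
  W → negative

1. -9.930083, 122.662167
2. 50.983000, -115.095000
3. -64.242033, -0.251117
4. 62.309467, -97.113167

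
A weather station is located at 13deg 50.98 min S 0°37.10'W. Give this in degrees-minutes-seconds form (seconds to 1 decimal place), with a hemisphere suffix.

φ: 50.98000′ → 50′ and 0.98000 × 60 = 58.800″
Longitude: fractional minutes 0.10000 × 60 = 6.000″

13°50′58.8″ S, 0°37′6.0″ W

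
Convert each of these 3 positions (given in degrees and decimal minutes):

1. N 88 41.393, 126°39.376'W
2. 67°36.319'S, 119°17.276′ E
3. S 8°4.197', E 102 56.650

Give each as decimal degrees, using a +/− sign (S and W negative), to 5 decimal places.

1. 88.68988, -126.65627
2. -67.60532, 119.28793
3. -8.06995, 102.94417

Point 1:
  φ: 41.393′ = 0.689883°; total 88.689883
  N ⇒ keep positive
  λ: 39.376′ = 0.656267°; total 126.656267
  W → negative
Point 2:
  φ: 67 + 36.319/60 = 67.605317
  S ⇒ negate
  λ: 119 + 17.276/60 = 119.287933
  E → positive
Point 3:
  Lat: 4.197′ = 0.069950°; total 8.069950
  S → negative
  Lon: 56.65′ = 0.944167°; total 102.944167
  E ⇒ keep positive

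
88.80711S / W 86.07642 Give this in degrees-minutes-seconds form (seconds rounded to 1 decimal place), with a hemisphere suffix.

88°48′25.6″ S, 86°04′35.1″ W

φ: 0.807110 × 60 = 48.42660′ → 48′, remainder × 60 = 25.596″
λ: whole degrees 86; 4.58520′ → 4′ and 35.112″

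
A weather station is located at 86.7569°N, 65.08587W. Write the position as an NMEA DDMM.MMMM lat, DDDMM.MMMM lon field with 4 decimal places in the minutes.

φ: minutes = (86.756900 − 86) × 60 = 45.414000
λ: fractional part 0.085870 → 5.152200 minutes

8645.4140,N / 06505.1522,W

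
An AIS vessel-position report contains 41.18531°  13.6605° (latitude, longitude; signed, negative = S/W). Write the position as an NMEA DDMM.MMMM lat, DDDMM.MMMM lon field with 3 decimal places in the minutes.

Latitude: fractional part 0.185310 → 11.11860 minutes
Longitude: minutes = (13.660500 − 13) × 60 = 39.63000

4111.119,N / 01339.630,E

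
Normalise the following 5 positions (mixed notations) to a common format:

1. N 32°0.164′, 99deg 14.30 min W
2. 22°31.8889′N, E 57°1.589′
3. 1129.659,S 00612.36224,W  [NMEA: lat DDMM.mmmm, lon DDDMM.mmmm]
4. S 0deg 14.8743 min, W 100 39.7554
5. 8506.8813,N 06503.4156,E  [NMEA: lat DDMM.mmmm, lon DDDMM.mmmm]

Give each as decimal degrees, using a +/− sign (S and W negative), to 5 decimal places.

1. 32.00273, -99.23833
2. 22.53148, 57.02648
3. -11.49432, -6.20604
4. -0.24791, -100.66259
5. 85.11469, 65.05693

Point 1:
  Latitude: 32 + 0.164/60 = 32.002733
  N → positive
  λ: 14.3′ = 0.238333°; total 99.238333
  W ⇒ negate
Point 2:
  φ: 31.8889′ = 0.531482°; total 22.531482
  N → positive
  λ: 1.589′ = 0.026483°; total 57.026483
  E ⇒ keep positive
Point 3:
  Latitude: split at 2 digits → 11° and 29.659′; 11 + 29.659/60 = 11.494317
  S ⇒ negate
  λ: split at 3 digits → 006° and 12.36224′; 6 + 12.36224/60 = 6.206037
  hemisphere W, so the sign is −
Point 4:
  Lat: 0 + 14.8743/60 = 0.247905
  S → negative
  Lon: 39.7554′ = 0.662590°; total 100.662590
  hemisphere W, so the sign is −
Point 5:
  Latitude: degrees = first 2 digits = 85, minutes = 6.8813; 85 + 6.8813/60 = 85.114688
  N ⇒ keep positive
  Lon: split at 3 digits → 065° and 3.4156′; 65 + 3.4156/60 = 65.056927
  E → positive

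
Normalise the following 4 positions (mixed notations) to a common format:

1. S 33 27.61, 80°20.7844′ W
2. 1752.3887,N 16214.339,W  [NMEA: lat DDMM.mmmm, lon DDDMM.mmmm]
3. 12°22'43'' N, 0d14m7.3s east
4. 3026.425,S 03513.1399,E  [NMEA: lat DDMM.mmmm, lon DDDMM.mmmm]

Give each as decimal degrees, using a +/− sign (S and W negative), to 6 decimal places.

Point 1:
  φ: 27.61′ = 0.460167°; total 33.4601667
  S ⇒ negate
  λ: 80 + 20.7844/60 = 80.3464067
  W ⇒ negate
Point 2:
  φ: split at 2 digits → 17° and 52.3887′; 17 + 52.3887/60 = 17.8731450
  N → positive
  Lon: degrees = first 3 digits = 162, minutes = 14.339; 162 + 14.339/60 = 162.2389833
  W ⇒ negate
Point 3:
  Lat: 12 + 22/60 + 43/3600 = 12.3786111
  N → positive
  λ: 0 + 14/60 + 7.3/3600 = 0.2353611
  E → positive
Point 4:
  φ: degrees = first 2 digits = 30, minutes = 26.425; 30 + 26.425/60 = 30.4404167
  S ⇒ negate
  λ: split at 3 digits → 035° and 13.1399′; 35 + 13.1399/60 = 35.2189983
  E ⇒ keep positive

1. -33.460167, -80.346407
2. 17.873145, -162.238983
3. 12.378611, 0.235361
4. -30.440417, 35.218998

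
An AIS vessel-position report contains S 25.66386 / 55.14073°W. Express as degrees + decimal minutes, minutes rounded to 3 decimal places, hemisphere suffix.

25° 39.832′ S, 55° 8.444′ W

Latitude: fractional part 0.663860 → 39.83160 minutes
λ: fractional part 0.140730 → 8.44380 minutes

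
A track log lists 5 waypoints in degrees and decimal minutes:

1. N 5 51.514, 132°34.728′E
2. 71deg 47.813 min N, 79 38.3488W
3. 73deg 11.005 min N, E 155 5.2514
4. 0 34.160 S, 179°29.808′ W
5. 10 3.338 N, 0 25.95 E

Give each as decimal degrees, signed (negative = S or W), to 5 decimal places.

1. 5.85857, 132.57880
2. 71.79688, -79.63915
3. 73.18342, 155.08752
4. -0.56933, -179.49680
5. 10.05563, 0.43250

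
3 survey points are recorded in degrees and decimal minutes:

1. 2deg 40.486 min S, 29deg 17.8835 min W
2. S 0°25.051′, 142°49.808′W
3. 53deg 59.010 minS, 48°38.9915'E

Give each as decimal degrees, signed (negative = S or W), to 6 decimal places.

1. -2.674767, -29.298058
2. -0.417517, -142.830133
3. -53.983500, 48.649858

Point 1:
  Lat: 40.486′ = 0.674767°; total 2.6747667
  hemisphere S, so the sign is −
  λ: 29 + 17.8835/60 = 29.2980583
  hemisphere W, so the sign is −
Point 2:
  φ: 25.051′ = 0.417517°; total 0.4175167
  S ⇒ negate
  λ: 49.808′ = 0.830133°; total 142.8301333
  W ⇒ negate
Point 3:
  φ: 53 + 59.01/60 = 53.9835000
  S ⇒ negate
  λ: 48 + 38.9915/60 = 48.6498583
  E → positive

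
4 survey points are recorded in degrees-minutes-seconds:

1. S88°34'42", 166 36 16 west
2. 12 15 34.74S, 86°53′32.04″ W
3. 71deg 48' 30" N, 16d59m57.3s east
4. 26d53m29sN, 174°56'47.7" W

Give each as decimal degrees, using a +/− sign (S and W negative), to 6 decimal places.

Point 1:
  Lat: 34′ + 42″ = 34.70000′; 88 + 34.70000/60 = 88.5783333
  hemisphere S, so the sign is −
  Lon: 36′ + 16″ = 36.26667′; 166 + 36.26667/60 = 166.6044444
  hemisphere W, so the sign is −
Point 2:
  Lat: 12° + 15/60 + 34.74/3600 = 12 + 0.250000 + 0.009650 = 12.2596500
  S ⇒ negate
  λ: 86° + 53/60 + 32.04/3600 = 86 + 0.883333 + 0.008900 = 86.8922333
  hemisphere W, so the sign is −
Point 3:
  Latitude: 71 + 48/60 + 30/3600 = 71.8083333
  N → positive
  λ: 59′ + 57.3″ = 59.95500′; 16 + 59.95500/60 = 16.9992500
  E ⇒ keep positive
Point 4:
  Lat: 26° + 53/60 + 29/3600 = 26 + 0.883333 + 0.008056 = 26.8913889
  N ⇒ keep positive
  Longitude: 56′ + 47.7″ = 56.79500′; 174 + 56.79500/60 = 174.9465833
  W ⇒ negate

1. -88.578333, -166.604444
2. -12.259650, -86.892233
3. 71.808333, 16.999250
4. 26.891389, -174.946583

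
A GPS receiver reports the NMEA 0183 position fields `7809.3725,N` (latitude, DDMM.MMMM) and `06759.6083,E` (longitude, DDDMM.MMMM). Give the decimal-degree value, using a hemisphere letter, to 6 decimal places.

78.156208° N, 67.993472° E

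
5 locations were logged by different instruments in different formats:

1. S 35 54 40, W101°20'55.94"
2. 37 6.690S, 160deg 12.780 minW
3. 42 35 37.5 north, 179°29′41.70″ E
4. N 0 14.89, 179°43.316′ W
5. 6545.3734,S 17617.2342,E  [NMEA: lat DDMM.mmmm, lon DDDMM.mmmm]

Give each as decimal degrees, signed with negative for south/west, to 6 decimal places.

1. -35.911111, -101.348872
2. -37.111500, -160.213000
3. 42.593750, 179.494917
4. 0.248167, -179.721933
5. -65.756223, 176.287237

Point 1:
  φ: 54′ + 40″ = 54.66667′; 35 + 54.66667/60 = 35.9111111
  hemisphere S, so the sign is −
  Longitude: 101° + 20/60 + 55.94/3600 = 101 + 0.333333 + 0.015539 = 101.3488722
  W ⇒ negate
Point 2:
  Latitude: 6.69′ = 0.111500°; total 37.1115000
  S ⇒ negate
  Longitude: 160 + 12.78/60 = 160.2130000
  W ⇒ negate
Point 3:
  φ: 35′ + 37.5″ = 35.62500′; 42 + 35.62500/60 = 42.5937500
  N → positive
  Lon: 179° + 29/60 + 41.7/3600 = 179 + 0.483333 + 0.011583 = 179.4949167
  E → positive
Point 4:
  φ: 0 + 14.89/60 = 0.2481667
  N → positive
  λ: 43.316′ = 0.721933°; total 179.7219333
  hemisphere W, so the sign is −
Point 5:
  Latitude: degrees = first 2 digits = 65, minutes = 45.3734; 65 + 45.3734/60 = 65.7562233
  S ⇒ negate
  Longitude: split at 3 digits → 176° and 17.2342′; 176 + 17.2342/60 = 176.2872367
  E ⇒ keep positive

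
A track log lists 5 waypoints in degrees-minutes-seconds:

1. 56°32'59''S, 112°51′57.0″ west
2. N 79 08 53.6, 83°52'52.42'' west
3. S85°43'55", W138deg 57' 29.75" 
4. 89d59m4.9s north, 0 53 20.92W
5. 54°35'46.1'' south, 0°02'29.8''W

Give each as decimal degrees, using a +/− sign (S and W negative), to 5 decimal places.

1. -56.54972, -112.86583
2. 79.14822, -83.88123
3. -85.73194, -138.95826
4. 89.98469, -0.88914
5. -54.59614, -0.04161

Point 1:
  Lat: 32′ + 59″ = 32.98333′; 56 + 32.98333/60 = 56.549722
  S → negative
  Lon: 112 + 51/60 + 57/3600 = 112.865833
  hemisphere W, so the sign is −
Point 2:
  Latitude: 79 + 8/60 + 53.6/3600 = 79.148222
  N ⇒ keep positive
  Lon: 83° + 52/60 + 52.42/3600 = 83 + 0.866667 + 0.014561 = 83.881228
  hemisphere W, so the sign is −
Point 3:
  φ: 85° + 43/60 + 55/3600 = 85 + 0.716667 + 0.015278 = 85.731944
  S ⇒ negate
  Lon: 57′ + 29.75″ = 57.49583′; 138 + 57.49583/60 = 138.958264
  W ⇒ negate
Point 4:
  φ: 59′ + 4.9″ = 59.08167′; 89 + 59.08167/60 = 89.984694
  N → positive
  Lon: 0° + 53/60 + 20.92/3600 = 0 + 0.883333 + 0.005811 = 0.889144
  W ⇒ negate
Point 5:
  φ: 35′ + 46.1″ = 35.76833′; 54 + 35.76833/60 = 54.596139
  S → negative
  λ: 2′ + 29.8″ = 2.49667′; 0 + 2.49667/60 = 0.041611
  hemisphere W, so the sign is −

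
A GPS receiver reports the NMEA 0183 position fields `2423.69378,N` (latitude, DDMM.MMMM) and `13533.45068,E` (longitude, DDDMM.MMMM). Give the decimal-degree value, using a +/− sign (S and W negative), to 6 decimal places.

24.394896, 135.557511

Latitude: degrees = first 2 digits = 24, minutes = 23.69378; 24 + 23.69378/60 = 24.3948963
N ⇒ keep positive
λ: degrees = first 3 digits = 135, minutes = 33.45068; 135 + 33.45068/60 = 135.5575113
E ⇒ keep positive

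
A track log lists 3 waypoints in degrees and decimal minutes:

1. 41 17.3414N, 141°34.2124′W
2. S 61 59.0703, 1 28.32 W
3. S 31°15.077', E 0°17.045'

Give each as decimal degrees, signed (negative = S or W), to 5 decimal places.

1. 41.28902, -141.57021
2. -61.98451, -1.47200
3. -31.25128, 0.28408

Point 1:
  Latitude: 41 + 17.3414/60 = 41.289023
  N → positive
  Lon: 141 + 34.2124/60 = 141.570207
  hemisphere W, so the sign is −
Point 2:
  Lat: 59.0703′ = 0.984505°; total 61.984505
  S ⇒ negate
  Longitude: 28.32′ = 0.472000°; total 1.472000
  hemisphere W, so the sign is −
Point 3:
  Latitude: 31 + 15.077/60 = 31.251283
  S ⇒ negate
  λ: 0 + 17.045/60 = 0.284083
  E ⇒ keep positive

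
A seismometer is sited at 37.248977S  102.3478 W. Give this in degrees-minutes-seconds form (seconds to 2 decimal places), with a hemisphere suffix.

Lat: whole degrees 37; 14.93862′ → 14′ and 56.3172″
Lon: 0.347800° → 20.86800′; 0.86800 × 60 = 52.0800″

37°14′56.32″ S, 102°20′52.08″ W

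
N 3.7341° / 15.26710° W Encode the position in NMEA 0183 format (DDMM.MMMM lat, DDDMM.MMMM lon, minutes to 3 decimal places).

0344.046,N / 01516.026,W

Lat: fractional part 0.734100 → 44.04600 minutes
Longitude: minutes = (15.267100 − 15) × 60 = 16.02600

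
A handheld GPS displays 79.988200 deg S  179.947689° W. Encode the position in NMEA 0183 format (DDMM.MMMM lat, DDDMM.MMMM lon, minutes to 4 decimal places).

7959.2920,S / 17956.8613,W

Latitude: fractional part 0.988200 → 59.292000 minutes
Lon: fractional part 0.947689 → 56.861340 minutes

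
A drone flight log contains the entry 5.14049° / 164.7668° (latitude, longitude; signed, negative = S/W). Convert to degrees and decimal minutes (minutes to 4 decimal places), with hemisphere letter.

φ: 5° + 0.140490 × 60 = 5° 8.429400′
Longitude: fractional part 0.766800 → 46.008000 minutes

5° 8.4294′ N, 164° 46.0080′ E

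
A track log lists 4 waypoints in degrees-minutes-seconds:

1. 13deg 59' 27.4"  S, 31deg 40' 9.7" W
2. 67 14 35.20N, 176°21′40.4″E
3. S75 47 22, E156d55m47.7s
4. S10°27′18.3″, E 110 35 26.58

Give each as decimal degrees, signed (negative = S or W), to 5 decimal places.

Point 1:
  φ: 59′ + 27.4″ = 59.45667′; 13 + 59.45667/60 = 13.990944
  hemisphere S, so the sign is −
  Lon: 31 + 40/60 + 9.7/3600 = 31.669361
  W ⇒ negate
Point 2:
  Latitude: 67° + 14/60 + 35.2/3600 = 67 + 0.233333 + 0.009778 = 67.243111
  N → positive
  λ: 176° + 21/60 + 40.4/3600 = 176 + 0.350000 + 0.011222 = 176.361222
  E ⇒ keep positive
Point 3:
  Lat: 47′ + 22″ = 47.36667′; 75 + 47.36667/60 = 75.789444
  S → negative
  Longitude: 156° + 55/60 + 47.7/3600 = 156 + 0.916667 + 0.013250 = 156.929917
  E → positive
Point 4:
  Latitude: 10 + 27/60 + 18.3/3600 = 10.455083
  S ⇒ negate
  Longitude: 35′ + 26.58″ = 35.44300′; 110 + 35.44300/60 = 110.590717
  E ⇒ keep positive

1. -13.99094, -31.66936
2. 67.24311, 176.36122
3. -75.78944, 156.92992
4. -10.45508, 110.59072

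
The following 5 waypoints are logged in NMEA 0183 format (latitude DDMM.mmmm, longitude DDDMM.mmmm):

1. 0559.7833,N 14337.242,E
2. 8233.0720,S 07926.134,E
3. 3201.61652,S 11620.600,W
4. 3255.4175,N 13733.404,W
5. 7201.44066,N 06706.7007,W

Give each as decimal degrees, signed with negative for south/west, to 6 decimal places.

1. 5.996388, 143.620700
2. -82.551200, 79.435567
3. -32.026942, -116.343333
4. 32.923625, -137.556733
5. 72.024011, -67.111678

Point 1:
  φ: split at 2 digits → 05° and 59.7833′; 5 + 59.7833/60 = 5.9963883
  N → positive
  Lon: split at 3 digits → 143° and 37.242′; 143 + 37.242/60 = 143.6207000
  E ⇒ keep positive
Point 2:
  Lat: degrees = first 2 digits = 82, minutes = 33.072; 82 + 33.072/60 = 82.5512000
  S ⇒ negate
  λ: split at 3 digits → 079° and 26.134′; 79 + 26.134/60 = 79.4355667
  E → positive
Point 3:
  Latitude: split at 2 digits → 32° and 1.61652′; 32 + 1.61652/60 = 32.0269420
  S → negative
  Lon: degrees = first 3 digits = 116, minutes = 20.6; 116 + 20.6/60 = 116.3433333
  W ⇒ negate
Point 4:
  Lat: split at 2 digits → 32° and 55.4175′; 32 + 55.4175/60 = 32.9236250
  N → positive
  Longitude: split at 3 digits → 137° and 33.404′; 137 + 33.404/60 = 137.5567333
  W ⇒ negate
Point 5:
  φ: degrees = first 2 digits = 72, minutes = 1.44066; 72 + 1.44066/60 = 72.0240110
  N → positive
  λ: degrees = first 3 digits = 67, minutes = 6.7007; 67 + 6.7007/60 = 67.1116783
  hemisphere W, so the sign is −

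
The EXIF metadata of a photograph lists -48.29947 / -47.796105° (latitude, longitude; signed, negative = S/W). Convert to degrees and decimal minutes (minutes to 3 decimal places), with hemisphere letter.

Latitude is negative → S; |value| = 48.299470
Lat: minutes = (48.299470 − 48) × 60 = 17.96820
Longitude is negative → W; |value| = 47.796105
Longitude: fractional part 0.796105 → 47.76630 minutes

48° 17.968′ S, 47° 47.766′ W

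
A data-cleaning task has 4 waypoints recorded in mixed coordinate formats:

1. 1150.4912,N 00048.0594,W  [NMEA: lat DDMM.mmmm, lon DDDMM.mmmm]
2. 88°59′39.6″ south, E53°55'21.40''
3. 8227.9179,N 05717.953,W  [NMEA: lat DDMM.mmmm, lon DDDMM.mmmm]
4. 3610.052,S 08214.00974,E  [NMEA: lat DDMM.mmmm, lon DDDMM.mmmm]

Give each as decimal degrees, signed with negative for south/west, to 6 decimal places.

1. 11.841520, -0.800990
2. -88.994333, 53.922611
3. 82.465298, -57.299217
4. -36.167533, 82.233496

Point 1:
  Latitude: degrees = first 2 digits = 11, minutes = 50.4912; 11 + 50.4912/60 = 11.8415200
  N ⇒ keep positive
  Lon: degrees = first 3 digits = 0, minutes = 48.0594; 0 + 48.0594/60 = 0.8009900
  W ⇒ negate
Point 2:
  φ: 59′ + 39.6″ = 59.66000′; 88 + 59.66000/60 = 88.9943333
  S → negative
  Lon: 55′ + 21.4″ = 55.35667′; 53 + 55.35667/60 = 53.9226111
  E ⇒ keep positive
Point 3:
  Lat: split at 2 digits → 82° and 27.9179′; 82 + 27.9179/60 = 82.4652983
  N ⇒ keep positive
  Lon: split at 3 digits → 057° and 17.953′; 57 + 17.953/60 = 57.2992167
  W → negative
Point 4:
  φ: degrees = first 2 digits = 36, minutes = 10.052; 36 + 10.052/60 = 36.1675333
  hemisphere S, so the sign is −
  Lon: degrees = first 3 digits = 82, minutes = 14.00974; 82 + 14.00974/60 = 82.2334957
  E ⇒ keep positive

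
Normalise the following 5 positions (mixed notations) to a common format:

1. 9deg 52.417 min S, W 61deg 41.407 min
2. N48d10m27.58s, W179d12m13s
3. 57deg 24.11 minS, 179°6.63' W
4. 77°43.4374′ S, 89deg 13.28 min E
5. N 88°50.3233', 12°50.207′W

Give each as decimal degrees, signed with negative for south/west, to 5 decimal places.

Point 1:
  φ: 9 + 52.417/60 = 9.873617
  S → negative
  λ: 41.407′ = 0.690117°; total 61.690117
  hemisphere W, so the sign is −
Point 2:
  Latitude: 48 + 10/60 + 27.58/3600 = 48.174328
  N → positive
  Lon: 179 + 12/60 + 13/3600 = 179.203611
  hemisphere W, so the sign is −
Point 3:
  Latitude: 57 + 24.11/60 = 57.401833
  S → negative
  Lon: 179 + 6.63/60 = 179.110500
  W ⇒ negate
Point 4:
  Lat: 77 + 43.4374/60 = 77.723957
  S ⇒ negate
  Longitude: 13.28′ = 0.221333°; total 89.221333
  E → positive
Point 5:
  φ: 50.3233′ = 0.838722°; total 88.838722
  N ⇒ keep positive
  Longitude: 50.207′ = 0.836783°; total 12.836783
  hemisphere W, so the sign is −

1. -9.87362, -61.69012
2. 48.17433, -179.20361
3. -57.40183, -179.11050
4. -77.72396, 89.22133
5. 88.83872, -12.83678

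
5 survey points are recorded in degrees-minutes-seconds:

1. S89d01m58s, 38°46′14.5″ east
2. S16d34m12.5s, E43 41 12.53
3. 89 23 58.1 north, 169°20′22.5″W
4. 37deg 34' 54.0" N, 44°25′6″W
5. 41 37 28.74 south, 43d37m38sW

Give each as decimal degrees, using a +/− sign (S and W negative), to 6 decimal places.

1. -89.032778, 38.770694
2. -16.570139, 43.686814
3. 89.399472, -169.339583
4. 37.581667, -44.418333
5. -41.624650, -43.627222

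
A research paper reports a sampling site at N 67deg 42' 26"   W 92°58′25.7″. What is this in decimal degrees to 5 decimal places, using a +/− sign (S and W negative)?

67.70722, -92.97381

Latitude: 42′ + 26″ = 42.43333′; 67 + 42.43333/60 = 67.707222
N ⇒ keep positive
λ: 92 + 58/60 + 25.7/3600 = 92.973806
W → negative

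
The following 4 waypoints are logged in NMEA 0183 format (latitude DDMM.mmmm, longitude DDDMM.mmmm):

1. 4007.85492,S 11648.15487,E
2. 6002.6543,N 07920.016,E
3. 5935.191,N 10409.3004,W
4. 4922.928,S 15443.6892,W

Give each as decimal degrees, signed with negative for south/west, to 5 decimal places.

1. -40.13092, 116.80258
2. 60.04424, 79.33360
3. 59.58652, -104.15501
4. -49.38213, -154.72815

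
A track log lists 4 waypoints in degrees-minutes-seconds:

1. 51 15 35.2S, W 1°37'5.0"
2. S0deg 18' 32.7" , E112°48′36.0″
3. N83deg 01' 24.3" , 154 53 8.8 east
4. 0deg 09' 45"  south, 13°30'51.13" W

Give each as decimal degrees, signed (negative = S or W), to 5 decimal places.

1. -51.25978, -1.61806
2. -0.30908, 112.81000
3. 83.02342, 154.88578
4. -0.16250, -13.51420

Point 1:
  Lat: 51° + 15/60 + 35.2/3600 = 51 + 0.250000 + 0.009778 = 51.259778
  S ⇒ negate
  Longitude: 1 + 37/60 + 5/3600 = 1.618056
  W ⇒ negate
Point 2:
  Latitude: 18′ + 32.7″ = 18.54500′; 0 + 18.54500/60 = 0.309083
  S ⇒ negate
  Lon: 112° + 48/60 + 36/3600 = 112 + 0.800000 + 0.010000 = 112.810000
  E ⇒ keep positive
Point 3:
  φ: 83° + 1/60 + 24.3/3600 = 83 + 0.016667 + 0.006750 = 83.023417
  N ⇒ keep positive
  Lon: 154 + 53/60 + 8.8/3600 = 154.885778
  E ⇒ keep positive
Point 4:
  φ: 9′ + 45″ = 9.75000′; 0 + 9.75000/60 = 0.162500
  hemisphere S, so the sign is −
  λ: 13° + 30/60 + 51.13/3600 = 13 + 0.500000 + 0.014203 = 13.514203
  W → negative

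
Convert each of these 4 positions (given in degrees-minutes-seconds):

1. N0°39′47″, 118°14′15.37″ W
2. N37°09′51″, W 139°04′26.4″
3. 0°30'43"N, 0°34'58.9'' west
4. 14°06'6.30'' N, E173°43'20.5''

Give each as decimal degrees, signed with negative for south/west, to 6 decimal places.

1. 0.663056, -118.237603
2. 37.164167, -139.074000
3. 0.511944, -0.583028
4. 14.101750, 173.722361

Point 1:
  Lat: 0 + 39/60 + 47/3600 = 0.6630556
  N ⇒ keep positive
  Lon: 118° + 14/60 + 15.37/3600 = 118 + 0.233333 + 0.004269 = 118.2376028
  W ⇒ negate
Point 2:
  φ: 9′ + 51″ = 9.85000′; 37 + 9.85000/60 = 37.1641667
  N → positive
  Longitude: 139 + 4/60 + 26.4/3600 = 139.0740000
  hemisphere W, so the sign is −
Point 3:
  φ: 0 + 30/60 + 43/3600 = 0.5119444
  N → positive
  Longitude: 0° + 34/60 + 58.9/3600 = 0 + 0.566667 + 0.016361 = 0.5830278
  W ⇒ negate
Point 4:
  Latitude: 14° + 6/60 + 6.3/3600 = 14 + 0.100000 + 0.001750 = 14.1017500
  N ⇒ keep positive
  λ: 173° + 43/60 + 20.5/3600 = 173 + 0.716667 + 0.005694 = 173.7223611
  E ⇒ keep positive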